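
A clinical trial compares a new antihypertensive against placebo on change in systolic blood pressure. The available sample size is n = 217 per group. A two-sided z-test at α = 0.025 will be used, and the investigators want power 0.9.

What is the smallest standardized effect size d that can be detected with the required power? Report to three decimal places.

d ≈ 0.338

Required noncentrality: δ = z_{0.0125} + z_{0.10} = 2.241 + 1.282 = 3.523.
(Lower-tail contribution to power is negligible for δ > 0.)
δ = d·√(n/2) ⇒ d = δ/√(n/2) = 3.523/√(217/2) = 0.3382.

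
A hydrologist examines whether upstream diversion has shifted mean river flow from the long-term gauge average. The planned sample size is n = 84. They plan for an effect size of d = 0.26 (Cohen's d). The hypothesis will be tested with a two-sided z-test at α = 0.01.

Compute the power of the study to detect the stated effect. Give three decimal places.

Power ≈ 0.424

Noncentrality parameter: δ = d·√n = 0.26 × √84 = 2.3829
Critical value for a two-sided test at α = 0.01: z_{α/2} = 2.576.
Power = Φ(δ − 2.576) + Φ(−δ − 2.576) = Φ(-0.193) + Φ(-4.959) = 0.4235 + 0.0000 = 0.4235.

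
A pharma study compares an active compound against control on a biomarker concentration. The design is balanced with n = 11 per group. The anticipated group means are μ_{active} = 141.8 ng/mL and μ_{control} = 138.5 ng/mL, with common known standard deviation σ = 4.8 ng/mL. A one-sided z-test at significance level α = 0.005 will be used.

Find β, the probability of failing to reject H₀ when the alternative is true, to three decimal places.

Standardized effect: d = |μ_{active} − μ_{control}| / σ = |141.8 − 138.5| / 4.8 = 0.6875
Noncentrality parameter: δ = d·√(n/2) = 0.6875 × √(11/2) = 1.6123
Critical value for a one-sided test at α = 0.005: z_α = 2.576.
Power = P(Z > 2.576 − δ) = Φ(-0.963) = 0.1676.
Type II error: β = 1 − power = 1 − 0.1676 = 0.8324.

β ≈ 0.832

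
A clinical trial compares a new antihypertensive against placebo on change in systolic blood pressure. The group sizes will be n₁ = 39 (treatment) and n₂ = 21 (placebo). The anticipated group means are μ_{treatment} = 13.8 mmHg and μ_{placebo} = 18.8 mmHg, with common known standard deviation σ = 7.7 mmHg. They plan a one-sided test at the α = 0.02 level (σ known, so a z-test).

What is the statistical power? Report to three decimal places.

Standardized effect: d = |μ_{treatment} − μ_{placebo}| / σ = |13.8 − 18.8| / 7.7 = 0.6494
Noncentrality parameter: δ = d / √(1/n₁ + 1/n₂) = 0.6494 / √(1/39 + 1/21) = 2.3991
Critical value for a one-sided test at α = 0.02: z_α = 2.054.
Power = Φ(δ − 2.054) = Φ(0.345) = 0.6351.

Power ≈ 0.635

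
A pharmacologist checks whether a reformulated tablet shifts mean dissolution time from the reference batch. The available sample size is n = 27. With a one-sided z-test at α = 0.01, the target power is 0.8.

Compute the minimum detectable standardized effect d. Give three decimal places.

d ≈ 0.610

Need Φ(δ − 2.326) = 0.8, so δ = 2.326 + 0.842 = 3.168.
δ = d·√n ⇒ d = δ/√n = 3.168/√27 = 0.6097.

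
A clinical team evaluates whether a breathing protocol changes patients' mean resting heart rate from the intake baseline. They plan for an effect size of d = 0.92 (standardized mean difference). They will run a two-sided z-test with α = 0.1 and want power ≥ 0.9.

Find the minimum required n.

n = 11

Set Φ(δ − 1.645) = 0.9; then δ − 1.645 = Φ⁻¹(0.9) = 1.282, giving δ = 2.926.
(The Φ(−δ − z_{α/2}) term is vanishingly small for δ > 0 and is dropped in the standard sample-size formula.)
δ = d·√n ⇒ n = (δ/d)² = (2.926 / 0.92)² = 10.12.
Round up to the next whole unit.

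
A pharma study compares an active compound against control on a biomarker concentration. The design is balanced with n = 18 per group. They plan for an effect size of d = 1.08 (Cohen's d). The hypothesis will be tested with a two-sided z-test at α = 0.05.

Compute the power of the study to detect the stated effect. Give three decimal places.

Noncentrality parameter: δ = d·√(n/2) = 1.08 × √(18/2) = 3.2400
Critical value for a two-sided test at α = 0.05: z_{α/2} = 1.960.
Power = Φ(δ − 1.960) + Φ(−δ − 1.960) = Φ(1.280) + Φ(-5.200) = 0.8997 + 0.0000 = 0.8997.

Power ≈ 0.900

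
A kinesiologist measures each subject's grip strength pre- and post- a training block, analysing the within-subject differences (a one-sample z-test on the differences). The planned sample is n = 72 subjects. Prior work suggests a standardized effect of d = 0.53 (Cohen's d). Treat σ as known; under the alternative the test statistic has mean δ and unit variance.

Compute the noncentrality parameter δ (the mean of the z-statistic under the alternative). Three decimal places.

δ ≈ 4.497

The noncentrality parameter scales effect size by the design's sample-size factor: δ = d·√n = 0.53 × √72 = 4.4972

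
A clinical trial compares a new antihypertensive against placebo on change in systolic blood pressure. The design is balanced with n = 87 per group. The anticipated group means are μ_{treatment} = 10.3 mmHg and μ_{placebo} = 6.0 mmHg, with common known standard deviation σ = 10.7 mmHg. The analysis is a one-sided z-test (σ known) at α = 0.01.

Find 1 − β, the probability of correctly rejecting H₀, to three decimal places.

Power ≈ 0.627

Standardized effect: d = |μ_{treatment} − μ_{placebo}| / σ = |10.3 − 6.0| / 10.7 = 0.4019
Noncentrality parameter: δ = d·√(n/2) = 0.4019 × √(87/2) = 2.6505
Critical value for a one-sided test at α = 0.01: z_α = 2.326.
Power = P(Z > 2.326 − δ) = Φ(0.324) = 0.6271.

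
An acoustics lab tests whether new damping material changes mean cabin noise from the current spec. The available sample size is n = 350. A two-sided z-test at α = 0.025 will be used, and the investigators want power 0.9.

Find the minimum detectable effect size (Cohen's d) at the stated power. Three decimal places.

d ≈ 0.188

Required noncentrality: δ = z_{0.0125} + z_{0.10} = 2.241 + 1.282 = 3.523.
(Lower-tail contribution to power is negligible for δ > 0.)
δ = d·√n ⇒ d = δ/√n = 3.523/√350 = 0.1883.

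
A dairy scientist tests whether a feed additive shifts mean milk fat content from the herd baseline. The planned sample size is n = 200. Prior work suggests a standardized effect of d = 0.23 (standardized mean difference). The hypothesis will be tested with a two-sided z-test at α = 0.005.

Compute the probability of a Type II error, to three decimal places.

β ≈ 0.328

Noncentrality parameter: δ = d·√n = 0.23 × √200 = 3.2527
Critical value for a two-sided test at α = 0.005: z_{α/2} = 2.807.
Power = Φ(δ − 2.807) + Φ(−δ − 2.807) = Φ(0.446) + Φ(-6.060) = 0.6721 + 0.0000 = 0.6721.
Type II error: β = 1 − power = 1 − 0.6721 = 0.3279.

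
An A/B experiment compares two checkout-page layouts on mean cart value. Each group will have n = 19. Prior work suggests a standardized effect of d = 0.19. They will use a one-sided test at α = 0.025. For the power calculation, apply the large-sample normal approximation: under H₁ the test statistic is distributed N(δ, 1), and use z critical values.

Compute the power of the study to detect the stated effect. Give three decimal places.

Power ≈ 0.085

Noncentrality parameter: λ = d·√(n/2) = 0.19 × √(19/2) = 0.5856
Critical value for a one-sided test at α = 0.025: z_α = 1.960.
Power = P(Z > 1.960 − λ) = Φ(-1.374) = 0.0847.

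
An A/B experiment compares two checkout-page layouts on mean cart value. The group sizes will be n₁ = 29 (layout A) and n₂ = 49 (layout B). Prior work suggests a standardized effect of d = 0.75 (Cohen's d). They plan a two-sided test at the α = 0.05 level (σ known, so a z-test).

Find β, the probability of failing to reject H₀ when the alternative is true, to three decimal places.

β ≈ 0.107

Noncentrality parameter: δ = d / √(1/n₁ + 1/n₂) = 0.75 / √(1/29 + 1/49) = 3.2012
Two-sided α = 0.05 → critical value z_{0.025} = 1.960.
Power = Φ(δ − 1.960) + Φ(−δ − 1.960) = Φ(1.241) + Φ(-5.161) = 0.8927 + 0.0000 = 0.8927.
Type II error: β = 1 − power = 1 − 0.8927 = 0.1073.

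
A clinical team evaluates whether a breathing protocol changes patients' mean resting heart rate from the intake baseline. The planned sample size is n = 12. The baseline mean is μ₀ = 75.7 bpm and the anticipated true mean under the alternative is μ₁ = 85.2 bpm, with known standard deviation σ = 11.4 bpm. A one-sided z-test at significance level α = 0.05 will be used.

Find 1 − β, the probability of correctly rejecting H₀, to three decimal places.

Power ≈ 0.893

Standardized effect: d = |μ₁ − μ₀| / σ = |85.2 − 75.7| / 11.4 = 0.8333
Noncentrality parameter: δ = d·√n = 0.8333 × √12 = 2.8868
Critical value for a one-sided test at α = 0.05: z_α = 1.645.
Power = Φ(δ − 1.645) = Φ(1.242) = 0.8929.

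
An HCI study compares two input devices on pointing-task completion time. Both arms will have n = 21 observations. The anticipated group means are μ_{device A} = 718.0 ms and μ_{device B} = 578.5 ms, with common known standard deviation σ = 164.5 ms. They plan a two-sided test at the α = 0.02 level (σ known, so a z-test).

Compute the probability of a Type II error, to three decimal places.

β ≈ 0.337

Standardized effect: d = |μ_{device A} − μ_{device B}| / σ = |718.0 − 578.5| / 164.5 = 0.8480
Noncentrality parameter: δ = d·√(n/2) = 0.8480 × √(21/2) = 2.7479
Two-sided α = 0.02 → critical value z_{0.01} = 2.326.
Power = Φ(δ − 2.326) + Φ(−δ − 2.326) = Φ(0.422) + Φ(-5.074) = 0.6633 + 0.0000 = 0.6633.
Type II error: β = 1 − power = 1 − 0.6633 = 0.3367.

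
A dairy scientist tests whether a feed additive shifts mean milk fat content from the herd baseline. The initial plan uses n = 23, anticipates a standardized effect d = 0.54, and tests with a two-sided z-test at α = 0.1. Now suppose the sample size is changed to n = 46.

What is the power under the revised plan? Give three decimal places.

With n = 46: δ = d·√n = 0.54 × √46 = 3.6625. Critical value z_{0.05} = 1.645.
Revised power = Φ(δ − 1.645) + Φ(−δ − 1.645) = Φ(2.018) + Φ(-5.307) = 0.9782 + 0.0000 = 0.9782.

Power ≈ 0.978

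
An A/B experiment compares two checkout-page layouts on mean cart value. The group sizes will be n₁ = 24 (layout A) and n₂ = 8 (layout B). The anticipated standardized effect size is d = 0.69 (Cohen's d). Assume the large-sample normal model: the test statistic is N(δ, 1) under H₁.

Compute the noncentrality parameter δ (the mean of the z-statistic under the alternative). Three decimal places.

δ = d / √(1/n₁ + 1/n₂) = 0.69 / √(1/24 + 1/8) = 1.6901

δ ≈ 1.690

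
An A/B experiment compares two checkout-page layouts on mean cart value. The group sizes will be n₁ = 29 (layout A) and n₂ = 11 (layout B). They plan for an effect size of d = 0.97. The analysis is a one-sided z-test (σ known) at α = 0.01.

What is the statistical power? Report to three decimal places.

Noncentrality parameter: δ = d / √(1/n₁ + 1/n₂) = 0.97 / √(1/29 + 1/11) = 2.7393
Critical value for a one-sided test at α = 0.01: z_α = 2.326.
Power = P(Z > 2.326 − δ) = Φ(0.413) = 0.6602.

Power ≈ 0.660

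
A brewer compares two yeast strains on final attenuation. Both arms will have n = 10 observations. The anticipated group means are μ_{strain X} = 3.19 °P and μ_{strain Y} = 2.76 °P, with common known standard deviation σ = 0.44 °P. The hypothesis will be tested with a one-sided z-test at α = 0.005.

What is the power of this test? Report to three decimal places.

Power ≈ 0.348

Standardized effect: d = |μ_{strain X} − μ_{strain Y}| / σ = |3.19 − 2.76| / 0.44 = 0.9773
Noncentrality parameter: δ = d·√(n/2) = 0.9773 × √(10/2) = 2.1852
Critical value for a one-sided test at α = 0.005: z_α = 2.576.
Power = Φ(δ − 2.576) = Φ(-0.391) = 0.3481.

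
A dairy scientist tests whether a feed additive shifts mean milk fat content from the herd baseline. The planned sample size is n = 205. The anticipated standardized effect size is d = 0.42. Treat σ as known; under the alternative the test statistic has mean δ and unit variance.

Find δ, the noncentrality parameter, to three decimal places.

The noncentrality parameter scales effect size by the design's sample-size factor: δ = d·√n = 0.42 × √205 = 6.0135

δ ≈ 6.013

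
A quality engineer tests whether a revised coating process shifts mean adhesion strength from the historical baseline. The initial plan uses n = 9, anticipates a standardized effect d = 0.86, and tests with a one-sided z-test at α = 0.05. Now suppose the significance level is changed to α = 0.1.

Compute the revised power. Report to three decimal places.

Power ≈ 0.903

δ = d·√n = 0.86 × √9 = 2.5800 (unchanged). New critical value: z_{0.1} = 1.282.
Revised power = Φ(δ − 1.282) = Φ(1.298) = 0.9029.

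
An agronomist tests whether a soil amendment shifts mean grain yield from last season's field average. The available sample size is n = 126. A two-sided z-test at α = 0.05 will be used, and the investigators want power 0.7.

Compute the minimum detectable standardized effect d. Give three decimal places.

d ≈ 0.221

Need Φ(δ − 1.960) = 0.7, so δ = 1.960 + 0.524 = 2.484.
(The second rejection-region term Φ(−δ − z_{α/2}) is negligible and dropped.)
δ = d·√n ⇒ d = δ/√n = 2.484/√126 = 0.2213.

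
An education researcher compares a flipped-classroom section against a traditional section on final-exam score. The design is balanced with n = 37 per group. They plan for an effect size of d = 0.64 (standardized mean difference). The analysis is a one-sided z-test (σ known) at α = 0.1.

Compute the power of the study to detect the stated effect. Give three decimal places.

Power ≈ 0.929

Noncentrality parameter: δ = d·√(n/2) = 0.64 × √(37/2) = 2.7527
Critical value for a one-sided test at α = 0.1: z_α = 1.282.
Power = P(Z > 1.282 − δ) = Φ(1.471) = 0.9294.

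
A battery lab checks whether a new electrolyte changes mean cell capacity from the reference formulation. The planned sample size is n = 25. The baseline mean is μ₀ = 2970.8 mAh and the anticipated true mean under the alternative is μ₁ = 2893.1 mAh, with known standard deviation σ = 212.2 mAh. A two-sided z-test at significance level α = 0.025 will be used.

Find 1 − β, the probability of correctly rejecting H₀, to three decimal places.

Standardized effect: d = |μ₁ − μ₀| / σ = |2893.1 − 2970.8| / 212.2 = 0.3662
Noncentrality parameter: δ = d·√n = 0.3662 × √25 = 1.8308
Two-sided α = 0.025 → critical value z_{0.0125} = 2.241.
Power = Φ(δ − 2.241) + Φ(−δ − 2.241) = Φ(-0.411) + Φ(-4.072) = 0.3407 + 0.0000 = 0.3407.

Power ≈ 0.341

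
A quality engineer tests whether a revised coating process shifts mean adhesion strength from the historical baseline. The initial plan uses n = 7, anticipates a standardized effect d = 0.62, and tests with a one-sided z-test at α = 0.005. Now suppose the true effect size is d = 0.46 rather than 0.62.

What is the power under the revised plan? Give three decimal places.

Power ≈ 0.087

With d = 0.46: δ = d·√n = 0.46 × √7 = 1.2170. Critical value z_{0.005} = 2.576.
Revised power = P(Z > 2.576 − δ) = Φ(-1.359) = 0.0871.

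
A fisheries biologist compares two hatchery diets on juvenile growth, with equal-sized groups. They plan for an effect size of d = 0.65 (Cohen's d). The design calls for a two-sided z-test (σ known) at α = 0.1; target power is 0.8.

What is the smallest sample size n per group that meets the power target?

For power 0.8 need Φ(δ − z_{0.05}) = 0.8, so δ = z_{0.05} + z_{0.20} = 1.645 + 0.842 = 2.486.
(For δ > 0 the lower-tail rejection region contributes negligibly to power, so the one-term inversion is standard.)
δ = d·√(n/2) ⇒ n = 2(δ/d)² = 2 × (2.486 / 0.65)² = 29.27.
Round up to the next whole unit.

n = 30 per group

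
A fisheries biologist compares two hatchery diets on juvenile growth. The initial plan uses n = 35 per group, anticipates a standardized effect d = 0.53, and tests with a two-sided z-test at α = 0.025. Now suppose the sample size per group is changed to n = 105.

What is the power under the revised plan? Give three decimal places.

With n = 105 per group: δ = d·√(n/2) = 0.53 × √(105/2) = 3.8402. Critical value z_{0.0125} = 2.241.
Revised power = Φ(δ − 2.241) + Φ(−δ − 2.241) = Φ(1.599) + Φ(-6.082) = 0.9451 + 0.0000 = 0.9451.

Power ≈ 0.945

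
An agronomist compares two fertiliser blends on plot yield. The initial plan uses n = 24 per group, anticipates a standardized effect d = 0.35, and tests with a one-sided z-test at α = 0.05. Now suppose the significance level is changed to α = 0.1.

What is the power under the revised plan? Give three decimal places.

δ = d·√(n/2) = 0.35 × √(24/2) = 1.2124 (unchanged). New critical value: z_{0.1} = 1.282.
Revised power = Φ(δ − 1.282) = Φ(-0.069) = 0.4724.

Power ≈ 0.472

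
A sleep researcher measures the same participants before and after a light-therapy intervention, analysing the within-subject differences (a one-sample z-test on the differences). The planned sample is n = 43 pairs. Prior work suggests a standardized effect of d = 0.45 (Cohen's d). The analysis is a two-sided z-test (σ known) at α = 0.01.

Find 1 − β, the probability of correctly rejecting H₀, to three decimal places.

Power ≈ 0.646

Noncentrality parameter: δ = d·√n = 0.45 × √43 = 2.9508
Two-sided α = 0.01 → critical value z_{0.005} = 2.576.
Power = Φ(δ − 2.576) + Φ(−δ − 2.576) = Φ(0.375) + Φ(-5.527) = 0.6462 + 0.0000 = 0.6462.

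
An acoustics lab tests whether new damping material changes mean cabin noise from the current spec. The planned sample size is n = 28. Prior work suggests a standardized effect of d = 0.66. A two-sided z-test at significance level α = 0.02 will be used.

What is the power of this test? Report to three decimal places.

Noncentrality parameter: δ = d·√n = 0.66 × √28 = 3.4924
Critical value for a two-sided test at α = 0.02: z_{α/2} = 2.326.
Power = Φ(δ − 2.326) + Φ(−δ − 2.326) = Φ(1.166) + Φ(-5.819) = 0.8782 + 0.0000 = 0.8782.

Power ≈ 0.878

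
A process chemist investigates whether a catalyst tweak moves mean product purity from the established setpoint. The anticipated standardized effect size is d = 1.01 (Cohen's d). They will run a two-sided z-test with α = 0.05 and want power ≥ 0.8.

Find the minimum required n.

n = 8

For power 0.8 need Φ(δ − z_{0.025}) = 0.8, so δ = z_{0.025} + z_{0.20} = 1.960 + 0.842 = 2.802.
(Ignoring the negligible lower-tail rejection probability gives the usual closed-form inversion.)
δ = d·√n ⇒ n = (δ/d)² = (2.802 / 1.01)² = 7.69.
Rounding up, n = 8.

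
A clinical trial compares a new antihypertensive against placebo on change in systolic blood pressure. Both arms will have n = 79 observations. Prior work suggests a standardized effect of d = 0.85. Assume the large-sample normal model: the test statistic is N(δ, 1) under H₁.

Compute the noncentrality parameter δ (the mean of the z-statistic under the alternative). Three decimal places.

δ ≈ 5.342

The noncentrality parameter scales effect size by the design's sample-size factor: δ = d·√(n/2) = 0.85 × √(79/2) = 5.3422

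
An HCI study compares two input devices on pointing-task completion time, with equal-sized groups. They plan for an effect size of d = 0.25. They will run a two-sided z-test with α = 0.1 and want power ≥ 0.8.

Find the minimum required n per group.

n = 198 per group

For power 0.8 need Φ(δ − z_{0.05}) = 0.8, so δ = z_{0.05} + z_{0.20} = 1.645 + 0.842 = 2.486.
(For δ > 0 the lower-tail rejection region contributes negligibly to power, so the one-term inversion is standard.)
δ = d·√(n/2) ⇒ n = 2(δ/d)² = 2 × (2.486 / 0.25)² = 197.84.
Round up to the next whole unit.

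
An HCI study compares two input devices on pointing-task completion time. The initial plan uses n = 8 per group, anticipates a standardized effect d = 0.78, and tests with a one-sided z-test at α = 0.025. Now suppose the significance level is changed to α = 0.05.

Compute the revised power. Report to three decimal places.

Power ≈ 0.466

δ = d·√(n/2) = 0.78 × √(8/2) = 1.5600 (unchanged). New critical value: z_{0.05} = 1.645.
Revised power = P(Z > 1.645 − δ) = Φ(-0.085) = 0.4662.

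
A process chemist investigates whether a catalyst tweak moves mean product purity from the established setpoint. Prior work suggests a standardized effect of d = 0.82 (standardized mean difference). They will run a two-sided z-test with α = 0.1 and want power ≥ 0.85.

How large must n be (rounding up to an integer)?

n = 11

For power 0.85 need Φ(δ − z_{0.05}) = 0.85, so δ = z_{0.05} + z_{0.15} = 1.645 + 1.036 = 2.681.
(For δ > 0 the lower-tail rejection region contributes negligibly to power, so the one-term inversion is standard.)
δ = d·√n ⇒ n = (δ/d)² = (2.681 / 0.82)² = 10.69.
Round up to the next whole unit.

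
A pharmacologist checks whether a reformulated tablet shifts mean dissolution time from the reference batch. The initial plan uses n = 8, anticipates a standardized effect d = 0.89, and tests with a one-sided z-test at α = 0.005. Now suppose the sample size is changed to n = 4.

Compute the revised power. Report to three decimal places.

Power ≈ 0.213

With n = 4: δ = d·√n = 0.89 × √4 = 1.7800. Critical value z_{0.005} = 2.576.
Revised power = P(Z > 2.576 − δ) = Φ(-0.796) = 0.2131.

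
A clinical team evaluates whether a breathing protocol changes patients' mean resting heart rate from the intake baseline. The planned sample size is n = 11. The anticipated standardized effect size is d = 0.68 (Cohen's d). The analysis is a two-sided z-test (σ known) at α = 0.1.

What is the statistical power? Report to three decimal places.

Power ≈ 0.729

Noncentrality parameter: δ = d·√n = 0.68 × √11 = 2.2553
Two-sided α = 0.1 → critical value z_{0.05} = 1.645.
Power = Φ(δ − 1.645) + Φ(−δ − 1.645) = Φ(0.610) + Φ(-3.900) = 0.7292 + 0.0000 = 0.7293.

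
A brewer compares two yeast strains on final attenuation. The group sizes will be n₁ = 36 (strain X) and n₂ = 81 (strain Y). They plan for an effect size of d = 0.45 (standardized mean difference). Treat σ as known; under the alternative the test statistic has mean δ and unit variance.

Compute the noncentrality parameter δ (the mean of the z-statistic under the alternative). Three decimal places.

δ ≈ 2.247

δ = d / √(1/n₁ + 1/n₂) = 0.45 / √(1/36 + 1/81) = 2.2465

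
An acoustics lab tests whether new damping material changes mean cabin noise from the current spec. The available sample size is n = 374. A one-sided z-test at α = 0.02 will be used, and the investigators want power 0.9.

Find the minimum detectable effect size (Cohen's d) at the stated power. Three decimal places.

d ≈ 0.172

Required noncentrality: δ = z_{0.02} + z_{0.10} = 2.054 + 1.282 = 3.335.
δ = d·√n ⇒ d = δ/√n = 3.335/√374 = 0.1725.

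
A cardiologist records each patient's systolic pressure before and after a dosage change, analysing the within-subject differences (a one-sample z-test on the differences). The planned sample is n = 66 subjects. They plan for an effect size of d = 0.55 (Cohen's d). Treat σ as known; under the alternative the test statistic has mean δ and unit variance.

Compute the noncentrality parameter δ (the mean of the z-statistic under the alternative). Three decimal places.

δ = d·√n = 0.55 × √66 = 4.4682

δ ≈ 4.468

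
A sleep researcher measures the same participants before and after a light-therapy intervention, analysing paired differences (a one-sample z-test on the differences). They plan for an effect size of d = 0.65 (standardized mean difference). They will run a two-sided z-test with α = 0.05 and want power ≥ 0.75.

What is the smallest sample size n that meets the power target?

Set Φ(δ − 1.960) = 0.75; then δ − 1.960 = Φ⁻¹(0.75) = 0.674, giving δ = 2.634.
(The Φ(−δ − z_{α/2}) term is vanishingly small for δ > 0 and is dropped in the standard sample-size formula.)
δ = d·√n ⇒ n = (δ/d)² = (2.634 / 0.65)² = 16.43.
Rounding up, n = 17.

n = 17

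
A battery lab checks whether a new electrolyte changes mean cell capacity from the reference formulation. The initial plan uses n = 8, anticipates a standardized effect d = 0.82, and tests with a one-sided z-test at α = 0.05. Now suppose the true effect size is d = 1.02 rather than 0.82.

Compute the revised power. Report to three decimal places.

Power ≈ 0.893

With d = 1.02: δ = d·√n = 1.02 × √8 = 2.8850. Critical value z_{0.05} = 1.645.
Revised power = Φ(δ − 1.645) = Φ(1.240) = 0.8925.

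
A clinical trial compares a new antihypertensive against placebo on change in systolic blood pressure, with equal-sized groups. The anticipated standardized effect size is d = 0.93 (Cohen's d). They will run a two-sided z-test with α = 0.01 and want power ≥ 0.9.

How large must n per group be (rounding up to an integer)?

For power 0.9 need Φ(δ − z_{0.005}) = 0.9, so δ = z_{0.005} + z_{0.10} = 2.576 + 1.282 = 3.857.
(For δ > 0 the lower-tail rejection region contributes negligibly to power, so the one-term inversion is standard.)
δ = d·√(n/2) ⇒ n = 2(δ/d)² = 2 × (3.857 / 0.93)² = 34.41.
Rounding up, n = 35 per group.

n = 35 per group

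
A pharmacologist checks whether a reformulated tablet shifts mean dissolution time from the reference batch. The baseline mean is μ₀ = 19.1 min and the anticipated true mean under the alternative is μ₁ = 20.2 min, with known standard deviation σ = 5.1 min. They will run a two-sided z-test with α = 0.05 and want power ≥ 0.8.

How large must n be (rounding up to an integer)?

n = 169

Standardized effect: d = |μ₁ − μ₀| / σ = |20.2 − 19.1| / 5.1 = 0.2157
For power 0.8 need Φ(δ − z_{0.025}) = 0.8, so δ = z_{0.025} + z_{0.20} = 1.960 + 0.842 = 2.802.
(The Φ(−δ − z_{α/2}) term is vanishingly small for δ > 0 and is dropped in the standard sample-size formula.)
δ = d·√n ⇒ n = (δ/d)² = (2.802 / 0.2157)² = 168.72.
Rounding up, n = 169.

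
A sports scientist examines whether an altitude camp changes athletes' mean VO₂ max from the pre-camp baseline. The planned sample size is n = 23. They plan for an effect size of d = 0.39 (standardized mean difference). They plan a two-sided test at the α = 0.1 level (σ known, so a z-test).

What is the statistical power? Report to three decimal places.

Noncentrality parameter: δ = d·√n = 0.39 × √23 = 1.8704
Critical value for a two-sided test at α = 0.1: z_{α/2} = 1.645.
Power = Φ(δ − 1.645) + Φ(−δ − 1.645) = Φ(0.226) + Φ(-3.515) = 0.5892 + 0.0002 = 0.5894.

Power ≈ 0.589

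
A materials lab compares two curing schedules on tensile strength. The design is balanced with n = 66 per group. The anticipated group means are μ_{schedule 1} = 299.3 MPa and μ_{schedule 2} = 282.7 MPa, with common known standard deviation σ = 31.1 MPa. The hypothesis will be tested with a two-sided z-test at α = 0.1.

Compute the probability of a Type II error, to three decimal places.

Standardized effect: d = |μ_{schedule 1} − μ_{schedule 2}| / σ = |299.3 − 282.7| / 31.1 = 0.5338
Noncentrality parameter: δ = d·√(n/2) = 0.5338 × √(66/2) = 3.0662
Critical value for a two-sided test at α = 0.1: z_{α/2} = 1.645.
Power = Φ(δ − 1.645) + Φ(−δ − 1.645) = Φ(1.421) + Φ(-4.711) = 0.9224 + 0.0000 = 0.9224.
Type II error: β = 1 − power = 1 − 0.9224 = 0.0776.

β ≈ 0.078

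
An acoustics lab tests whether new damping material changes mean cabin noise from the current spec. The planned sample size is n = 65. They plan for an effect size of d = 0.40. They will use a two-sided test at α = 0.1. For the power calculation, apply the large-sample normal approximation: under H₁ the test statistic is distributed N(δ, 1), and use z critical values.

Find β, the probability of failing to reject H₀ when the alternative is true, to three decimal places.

Noncentrality parameter: δ = d·√n = 0.40 × √65 = 3.2249
Two-sided α = 0.1 → critical value z_{0.05} = 1.645.
Power = Φ(δ − 1.645) + Φ(−δ − 1.645) = Φ(1.580) + Φ(-4.870) = 0.9430 + 0.0000 = 0.9430.
Type II error: β = 1 − power = 1 − 0.9430 = 0.0570.

β ≈ 0.057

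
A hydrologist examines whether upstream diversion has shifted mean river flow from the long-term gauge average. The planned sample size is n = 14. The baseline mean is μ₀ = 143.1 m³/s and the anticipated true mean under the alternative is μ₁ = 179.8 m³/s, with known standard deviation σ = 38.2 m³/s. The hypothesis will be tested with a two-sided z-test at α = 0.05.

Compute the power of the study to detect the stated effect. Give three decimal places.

Standardized effect: d = |μ₁ − μ₀| / σ = |179.8 − 143.1| / 38.2 = 0.9607
Noncentrality parameter: δ = d·√n = 0.9607 × √14 = 3.5947
Two-sided α = 0.05 → critical value z_{0.025} = 1.960.
Power = Φ(δ − 1.960) + Φ(−δ − 1.960) = Φ(1.635) + Φ(-5.555) = 0.9490 + 0.0000 = 0.9490.

Power ≈ 0.949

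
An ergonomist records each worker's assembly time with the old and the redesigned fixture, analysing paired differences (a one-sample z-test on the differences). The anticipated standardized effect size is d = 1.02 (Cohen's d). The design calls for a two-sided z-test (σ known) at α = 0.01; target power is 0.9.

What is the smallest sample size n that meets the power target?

For power 0.9 need Φ(δ − z_{0.005}) = 0.9, so δ = z_{0.005} + z_{0.10} = 2.576 + 1.282 = 3.857.
(The Φ(−δ − z_{α/2}) term is vanishingly small for δ > 0 and is dropped in the standard sample-size formula.)
δ = d·√n ⇒ n = (δ/d)² = (3.857 / 1.02)² = 14.30.
Rounding up, n = 15.

n = 15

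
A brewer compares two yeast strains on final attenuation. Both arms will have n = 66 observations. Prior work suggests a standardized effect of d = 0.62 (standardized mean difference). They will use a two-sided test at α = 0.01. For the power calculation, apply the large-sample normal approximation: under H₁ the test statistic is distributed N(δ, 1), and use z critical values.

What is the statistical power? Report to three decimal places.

Noncentrality parameter: δ = d·√(n/2) = 0.62 × √(66/2) = 3.5616
Two-sided α = 0.01 → critical value z_{0.005} = 2.576.
Power = Φ(δ − 2.576) + Φ(−δ − 2.576) = Φ(0.986) + Φ(-6.137) = 0.8379 + 0.0000 = 0.8379.

Power ≈ 0.838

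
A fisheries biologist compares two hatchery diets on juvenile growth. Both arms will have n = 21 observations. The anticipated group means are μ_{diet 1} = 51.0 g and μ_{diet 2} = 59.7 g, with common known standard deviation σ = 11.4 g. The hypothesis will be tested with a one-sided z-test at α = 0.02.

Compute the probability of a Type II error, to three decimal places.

β ≈ 0.338

Standardized effect: d = |μ_{diet 1} − μ_{diet 2}| / σ = |51.0 − 59.7| / 11.4 = 0.7632
Noncentrality parameter: δ = d·√(n/2) = 0.7632 × √(21/2) = 2.4729
Critical value for a one-sided test at α = 0.02: z_α = 2.054.
Power = Φ(δ − 2.054) = Φ(0.419) = 0.6625.
Type II error: β = 1 − power = 1 − 0.6625 = 0.3375.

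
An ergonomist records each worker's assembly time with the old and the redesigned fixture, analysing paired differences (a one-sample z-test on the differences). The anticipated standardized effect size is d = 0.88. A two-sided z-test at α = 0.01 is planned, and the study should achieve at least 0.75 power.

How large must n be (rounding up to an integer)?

For power 0.75 need Φ(δ − z_{0.005}) = 0.75, so δ = z_{0.005} + z_{0.25} = 2.576 + 0.674 = 3.250.
(The Φ(−δ − z_{α/2}) term is vanishingly small for δ > 0 and is dropped in the standard sample-size formula.)
δ = d·√n ⇒ n = (δ/d)² = (3.250 / 0.88)² = 13.64.
Rounding up, n = 14.

n = 14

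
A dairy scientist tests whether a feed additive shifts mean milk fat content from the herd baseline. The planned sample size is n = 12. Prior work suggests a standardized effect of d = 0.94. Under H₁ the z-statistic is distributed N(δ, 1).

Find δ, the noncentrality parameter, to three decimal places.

δ = d·√n = 0.94 × √12 = 3.2563

δ ≈ 3.256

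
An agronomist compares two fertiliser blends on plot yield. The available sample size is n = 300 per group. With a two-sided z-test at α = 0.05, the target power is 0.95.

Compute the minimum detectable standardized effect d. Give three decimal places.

d ≈ 0.294

Need Φ(δ − 1.960) = 0.95, so δ = 1.960 + 1.645 = 3.605.
(Lower-tail contribution to power is negligible for δ > 0.)
δ = d·√(n/2) ⇒ d = δ/√(n/2) = 3.605/√(300/2) = 0.2943.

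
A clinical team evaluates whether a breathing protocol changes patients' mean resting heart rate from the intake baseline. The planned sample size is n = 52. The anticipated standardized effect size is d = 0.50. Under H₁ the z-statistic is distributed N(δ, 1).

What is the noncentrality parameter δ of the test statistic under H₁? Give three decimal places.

δ ≈ 3.606

The noncentrality parameter scales effect size by the design's sample-size factor: δ = d·√n = 0.50 × √52 = 3.6056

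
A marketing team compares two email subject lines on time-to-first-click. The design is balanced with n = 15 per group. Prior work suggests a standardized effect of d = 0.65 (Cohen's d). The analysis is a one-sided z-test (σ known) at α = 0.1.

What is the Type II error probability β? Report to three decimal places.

β ≈ 0.309

Noncentrality parameter: δ = d·√(n/2) = 0.65 × √(15/2) = 1.7801
Critical value for a one-sided test at α = 0.1: z_α = 1.282.
Power = P(Z > 1.282 − δ) = Φ(0.499) = 0.6910.
Type II error: β = 1 − power = 1 − 0.6910 = 0.3090.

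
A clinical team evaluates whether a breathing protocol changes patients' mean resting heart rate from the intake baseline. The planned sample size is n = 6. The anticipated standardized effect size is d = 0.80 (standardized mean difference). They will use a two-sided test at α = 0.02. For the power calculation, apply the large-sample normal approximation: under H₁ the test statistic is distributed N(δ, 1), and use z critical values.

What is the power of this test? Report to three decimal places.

Noncentrality parameter: δ = d·√n = 0.80 × √6 = 1.9596
Two-sided α = 0.02 → critical value z_{0.01} = 2.326.
Power = Φ(δ − 2.326) + Φ(−δ − 2.326) = Φ(-0.367) + Φ(-4.286) = 0.3569 + 0.0000 = 0.3569.

Power ≈ 0.357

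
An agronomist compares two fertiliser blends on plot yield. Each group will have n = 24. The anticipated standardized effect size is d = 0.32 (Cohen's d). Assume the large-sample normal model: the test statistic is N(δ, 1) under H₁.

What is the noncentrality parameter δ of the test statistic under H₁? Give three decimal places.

The noncentrality parameter scales effect size by the design's sample-size factor: δ = d·√(n/2) = 0.32 × √(24/2) = 1.1085

δ ≈ 1.109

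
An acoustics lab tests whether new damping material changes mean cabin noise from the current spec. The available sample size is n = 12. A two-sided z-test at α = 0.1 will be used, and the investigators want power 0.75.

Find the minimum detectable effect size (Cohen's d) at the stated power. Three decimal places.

Need Φ(δ − 1.645) = 0.75, so δ = 1.645 + 0.674 = 2.319.
(Lower-tail contribution to power is negligible for δ > 0.)
δ = d·√n ⇒ d = δ/√n = 2.319/√12 = 0.6695.

d ≈ 0.670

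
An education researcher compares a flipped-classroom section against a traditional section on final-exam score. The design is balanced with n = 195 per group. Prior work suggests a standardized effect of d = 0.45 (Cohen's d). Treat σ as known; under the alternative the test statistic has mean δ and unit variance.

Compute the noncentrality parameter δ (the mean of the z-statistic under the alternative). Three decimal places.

δ ≈ 4.443

δ = d·√(n/2) = 0.45 × √(195/2) = 4.4434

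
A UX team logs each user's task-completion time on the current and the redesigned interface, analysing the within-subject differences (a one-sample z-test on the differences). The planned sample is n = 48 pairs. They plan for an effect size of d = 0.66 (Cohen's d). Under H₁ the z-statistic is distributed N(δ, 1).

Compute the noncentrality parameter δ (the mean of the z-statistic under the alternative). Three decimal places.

δ ≈ 4.573

The noncentrality parameter scales effect size by the design's sample-size factor: δ = d·√n = 0.66 × √48 = 4.5726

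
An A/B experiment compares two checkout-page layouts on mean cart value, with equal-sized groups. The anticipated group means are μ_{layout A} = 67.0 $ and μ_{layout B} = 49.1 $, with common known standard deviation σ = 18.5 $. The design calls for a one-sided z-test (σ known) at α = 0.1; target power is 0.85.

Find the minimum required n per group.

Standardized effect: d = |μ_{layout A} − μ_{layout B}| / σ = |67.0 − 49.1| / 18.5 = 0.9676
Set Φ(δ − 1.282) = 0.85; then δ − 1.282 = Φ⁻¹(0.85) = 1.036, giving δ = 2.318.
δ = d·√(n/2) ⇒ n = 2(δ/d)² = 2 × (2.318 / 0.9676)² = 11.48.
Round up to the next whole unit.

n = 12 per group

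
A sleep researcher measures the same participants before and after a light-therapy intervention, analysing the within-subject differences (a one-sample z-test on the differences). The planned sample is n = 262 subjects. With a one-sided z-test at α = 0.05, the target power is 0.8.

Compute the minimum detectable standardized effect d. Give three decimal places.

Need Φ(δ − 1.645) = 0.8, so δ = 1.645 + 0.842 = 2.486.
δ = d·√n ⇒ d = δ/√n = 2.486/√262 = 0.1536.

d ≈ 0.154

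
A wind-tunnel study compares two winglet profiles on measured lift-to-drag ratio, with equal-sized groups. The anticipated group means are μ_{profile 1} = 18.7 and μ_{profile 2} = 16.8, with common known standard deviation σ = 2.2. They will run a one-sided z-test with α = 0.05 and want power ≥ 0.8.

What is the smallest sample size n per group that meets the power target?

Standardized effect: d = |μ_{profile 1} − μ_{profile 2}| / σ = |18.7 − 16.8| / 2.2 = 0.8636
For power 0.8 need Φ(δ − z_{0.05}) = 0.8, so δ = z_{0.05} + z_{0.20} = 1.645 + 0.842 = 2.486.
δ = d·√(n/2) ⇒ n = 2(δ/d)² = 2 × (2.486 / 0.8636)² = 16.58.
Rounding up, n = 17 per group.

n = 17 per group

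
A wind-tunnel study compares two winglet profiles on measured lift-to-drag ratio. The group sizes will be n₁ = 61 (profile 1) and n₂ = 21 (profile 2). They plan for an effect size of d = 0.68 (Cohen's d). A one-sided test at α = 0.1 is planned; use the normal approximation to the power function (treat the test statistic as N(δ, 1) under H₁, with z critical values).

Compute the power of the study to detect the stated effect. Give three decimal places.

Power ≈ 0.920

Noncentrality parameter: δ = d / √(1/n₁ + 1/n₂) = 0.68 / √(1/61 + 1/21) = 2.6877
One-sided α = 0.1 → critical value z_{0.1} = 1.282.
Power = P(Z > 1.282 − δ) = Φ(1.406) = 0.9202.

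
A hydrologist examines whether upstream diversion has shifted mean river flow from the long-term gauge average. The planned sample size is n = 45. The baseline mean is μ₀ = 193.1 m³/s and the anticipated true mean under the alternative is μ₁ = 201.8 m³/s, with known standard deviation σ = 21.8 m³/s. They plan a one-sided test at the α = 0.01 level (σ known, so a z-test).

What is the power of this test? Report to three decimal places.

Standardized effect: d = |μ₁ − μ₀| / σ = |201.8 − 193.1| / 21.8 = 0.3991
Noncentrality parameter: δ = d·√n = 0.3991 × √45 = 2.6771
Critical value for a one-sided test at α = 0.01: z_α = 2.326.
Power = P(Z > 2.326 − δ) = Φ(0.351) = 0.6371.

Power ≈ 0.637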